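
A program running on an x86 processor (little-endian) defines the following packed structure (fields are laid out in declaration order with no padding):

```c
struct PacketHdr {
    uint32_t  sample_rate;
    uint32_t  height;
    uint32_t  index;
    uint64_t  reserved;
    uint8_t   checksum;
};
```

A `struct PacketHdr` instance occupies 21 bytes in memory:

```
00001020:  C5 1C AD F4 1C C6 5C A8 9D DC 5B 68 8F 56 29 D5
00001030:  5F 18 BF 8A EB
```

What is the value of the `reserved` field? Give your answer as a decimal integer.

9997736497663006351

`reserved` follows `sample_rate` (4 B), `height` (4 B), `index` (4 B), so it starts at offset 4 + 4 + 4 = 12 and occupies 8 bytes.
Bytes at offsets 12..19: 8F 56 29 D5 5F 18 BF 8A.
Little-endian stores the least-significant byte at the lowest address.
Reassemble most-significant byte first: 8A BF 18 5F D5 29 56 8F → 0x8ABF185FD529568F.
0x8ABF185FD529568F = 9997736497663006351.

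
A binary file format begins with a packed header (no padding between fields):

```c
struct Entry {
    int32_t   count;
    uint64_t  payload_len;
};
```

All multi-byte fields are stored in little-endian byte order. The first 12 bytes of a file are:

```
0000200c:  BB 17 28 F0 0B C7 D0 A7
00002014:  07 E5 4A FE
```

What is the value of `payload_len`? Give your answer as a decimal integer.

`payload_len` follows `count` (4 bytes), so it starts at byte offset 4 and occupies 8 bytes.
Bytes at offsets 4..11: 0B C7 D0 A7 07 E5 4A FE.
Little-endian: lowest address holds the least-significant byte.
Reassemble most-significant byte first: FE 4A E5 07 A7 D0 C7 0B → 0xFE4AE507A7D0C70B.
0xFE4AE507A7D0C70B = 18323709854953293579.

18323709854953293579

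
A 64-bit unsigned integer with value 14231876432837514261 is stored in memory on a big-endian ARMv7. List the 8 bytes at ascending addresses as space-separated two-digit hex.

14231876432837514261 in hexadecimal, padded to 64 bits, is 0xC581C83642889415.
Split into bytes (most-significant first): C5 81 C8 36 42 88 94 15.
In big-endian order the high byte comes first in memory.
So the memory order matches the most-significant-first order: C5 81 C8 36 42 88 94 15.

C5 81 C8 36 42 88 94 15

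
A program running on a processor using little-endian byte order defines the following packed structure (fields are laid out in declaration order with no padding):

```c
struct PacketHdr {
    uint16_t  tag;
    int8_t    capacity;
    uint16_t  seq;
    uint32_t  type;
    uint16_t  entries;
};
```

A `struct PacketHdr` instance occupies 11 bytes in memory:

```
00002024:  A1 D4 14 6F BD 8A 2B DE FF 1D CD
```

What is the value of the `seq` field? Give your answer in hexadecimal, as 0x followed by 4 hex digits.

0xBD6F

`seq` follows `tag` (2 B), `capacity` (1 B), so it starts at offset 2 + 1 = 3 and occupies 2 bytes.
Bytes at offsets 3..4: 6F BD.
In little-endian order the low byte comes first in memory.
Reassemble most-significant byte first: BD 6F → 0xBD6F.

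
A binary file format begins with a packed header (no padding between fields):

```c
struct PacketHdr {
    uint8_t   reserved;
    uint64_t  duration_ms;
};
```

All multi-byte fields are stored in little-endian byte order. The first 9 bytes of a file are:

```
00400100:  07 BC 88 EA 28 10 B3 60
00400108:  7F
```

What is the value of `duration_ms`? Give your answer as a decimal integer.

9178532922568378556

`duration_ms` follows `reserved` (1 byte), so it starts at byte offset 1 and occupies 8 bytes.
Bytes at offsets 1..8: BC 88 EA 28 10 B3 60 7F.
Little-endian: lowest address holds the least-significant byte.
Reassemble most-significant byte first: 7F 60 B3 10 28 EA 88 BC → 0x7F60B31028EA88BC.
0x7F60B31028EA88BC = 9178532922568378556.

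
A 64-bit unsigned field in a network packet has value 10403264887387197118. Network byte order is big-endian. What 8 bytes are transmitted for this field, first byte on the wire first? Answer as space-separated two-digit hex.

90 5F D2 4B D5 02 0E BE

10403264887387197118 in hexadecimal, padded to 64 bits, is 0x905FD24BD5020EBE.
Split into bytes (most-significant first): 90 5F D2 4B D5 02 0E BE.
Big-endian stores the most-significant byte at the lowest address.
So the memory order matches the most-significant-first order: 90 5F D2 4B D5 02 0E BE.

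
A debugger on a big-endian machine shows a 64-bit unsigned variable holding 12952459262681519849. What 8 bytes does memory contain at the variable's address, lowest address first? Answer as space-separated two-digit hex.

12952459262681519849 in hexadecimal, padded to 64 bits, is 0xB3C0611307D996E9.
Split into bytes (most-significant first): B3 C0 61 13 07 D9 96 E9.
Big-endian stores the most-significant byte at the lowest address.
So the memory order matches the most-significant-first order: B3 C0 61 13 07 D9 96 E9.

B3 C0 61 13 07 D9 96 E9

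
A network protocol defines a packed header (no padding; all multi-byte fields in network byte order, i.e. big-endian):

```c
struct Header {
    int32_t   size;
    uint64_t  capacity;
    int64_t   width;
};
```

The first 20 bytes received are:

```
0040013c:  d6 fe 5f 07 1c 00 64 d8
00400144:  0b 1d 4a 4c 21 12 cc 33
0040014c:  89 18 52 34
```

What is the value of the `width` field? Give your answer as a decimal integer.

2383191674547884596

`width` follows `size` (4 B), `capacity` (8 B), so it starts at offset 4 + 8 = 12 and occupies 8 bytes.
Bytes at offsets 12..19: 21 12 CC 33 89 18 52 34.
Big-endian stores the most-significant byte at the lowest address.
The bytes are already most-significant first: 0x2112CC3389185234.
0x2112CC3389185234 = 2383191674547884596.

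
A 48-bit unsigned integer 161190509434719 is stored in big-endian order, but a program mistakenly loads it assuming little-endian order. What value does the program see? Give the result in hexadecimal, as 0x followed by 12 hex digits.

161190509434719 in 48-bit hexadecimal is 0x929A170E575F.
Stored big-endian, the bytes at ascending addresses are 92 9A 17 0E 57 5F.
Read back as little-endian, the first byte is least significant, giving 0x5F570E179A92.

0x5F570E179A92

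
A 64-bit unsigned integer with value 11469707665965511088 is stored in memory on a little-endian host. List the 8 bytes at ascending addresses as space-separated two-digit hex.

11469707665965511088 in hexadecimal, padded to 64 bits, is 0x9F2C965A6372F1B0.
Split into bytes (most-significant first): 9F 2C 96 5A 63 72 F1 B0.
Little-endian: lowest address holds the least-significant byte.
So at ascending addresses the bytes are B0 F1 72 63 5A 96 2C 9F.

B0 F1 72 63 5A 96 2C 9F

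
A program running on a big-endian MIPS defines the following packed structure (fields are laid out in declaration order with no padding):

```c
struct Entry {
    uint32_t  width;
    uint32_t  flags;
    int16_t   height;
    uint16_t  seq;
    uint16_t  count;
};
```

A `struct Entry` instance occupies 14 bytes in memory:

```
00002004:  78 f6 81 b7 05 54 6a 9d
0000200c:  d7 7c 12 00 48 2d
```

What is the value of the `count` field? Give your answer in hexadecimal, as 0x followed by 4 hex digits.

`count` follows `width` (4 B), `flags` (4 B), `height` (2 B), `seq` (2 B), so it starts at offset 4 + 4 + 2 + 2 = 12 and occupies 2 bytes.
Bytes at offsets 12..13: 48 2D.
In big-endian order the high byte comes first in memory.
The bytes are already most-significant first: 0x482D.

0x482D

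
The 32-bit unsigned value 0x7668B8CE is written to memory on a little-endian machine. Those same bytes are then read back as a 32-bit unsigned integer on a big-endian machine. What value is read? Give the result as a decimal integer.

3468191862

Stored little-endian, the bytes at ascending addresses are CE B8 68 76.
Read back as big-endian, the last byte is least significant, giving 0xCEB86876.
0xCEB86876 = 3468191862.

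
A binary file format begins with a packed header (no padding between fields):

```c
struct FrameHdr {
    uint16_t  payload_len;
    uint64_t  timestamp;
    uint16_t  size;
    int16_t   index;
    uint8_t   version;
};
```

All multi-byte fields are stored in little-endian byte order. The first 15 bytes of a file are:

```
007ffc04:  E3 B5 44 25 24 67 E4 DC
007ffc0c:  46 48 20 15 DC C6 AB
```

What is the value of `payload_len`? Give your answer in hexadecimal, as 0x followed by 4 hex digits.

0xB5E3

`payload_len` is the first field, at byte offset 0, occupying 2 bytes.
Bytes at offsets 0..1: E3 B5.
In little-endian order the low byte comes first in memory.
Reassemble most-significant byte first: B5 E3 → 0xB5E3.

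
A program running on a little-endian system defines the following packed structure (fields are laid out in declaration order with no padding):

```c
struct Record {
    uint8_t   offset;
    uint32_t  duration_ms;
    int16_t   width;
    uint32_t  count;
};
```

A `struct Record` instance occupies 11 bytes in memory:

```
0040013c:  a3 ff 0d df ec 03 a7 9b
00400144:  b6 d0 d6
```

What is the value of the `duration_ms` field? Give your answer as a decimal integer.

3974041087

`duration_ms` follows `offset` (1 byte), so it starts at byte offset 1 and occupies 4 bytes.
Bytes at offsets 1..4: FF 0D DF EC.
Little-endian stores the least-significant byte at the lowest address.
Reassemble most-significant byte first: EC DF 0D FF → 0xECDF0DFF.
0xECDF0DFF = 3974041087.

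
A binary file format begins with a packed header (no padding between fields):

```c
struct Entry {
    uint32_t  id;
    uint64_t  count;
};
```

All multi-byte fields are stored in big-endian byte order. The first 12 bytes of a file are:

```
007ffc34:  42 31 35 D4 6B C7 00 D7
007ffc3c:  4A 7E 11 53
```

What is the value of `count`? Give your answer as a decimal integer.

`count` follows `id` (4 bytes), so it starts at byte offset 4 and occupies 8 bytes.
Bytes at offsets 4..11: 6B C7 00 D7 4A 7E 11 53.
In big-endian order the high byte comes first in memory.
The bytes are already most-significant first: 0x6BC700D74A7E1153.
0x6BC700D74A7E1153 = 7766177007091454291.

7766177007091454291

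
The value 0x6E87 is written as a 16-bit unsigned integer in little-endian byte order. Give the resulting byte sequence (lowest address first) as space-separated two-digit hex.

87 6E

Split into bytes (most-significant first): 6E 87.
In little-endian order the low byte comes first in memory.
So at ascending addresses the bytes are 87 6E.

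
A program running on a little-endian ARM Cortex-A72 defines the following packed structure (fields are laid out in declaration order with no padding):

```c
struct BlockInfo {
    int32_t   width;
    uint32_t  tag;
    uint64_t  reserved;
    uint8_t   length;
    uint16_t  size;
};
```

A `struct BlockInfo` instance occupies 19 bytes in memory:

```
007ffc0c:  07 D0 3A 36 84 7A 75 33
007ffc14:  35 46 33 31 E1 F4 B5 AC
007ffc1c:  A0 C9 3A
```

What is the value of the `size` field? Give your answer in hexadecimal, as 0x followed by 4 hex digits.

`size` follows `width` (4 B), `tag` (4 B), `reserved` (8 B), `length` (1 B), so it starts at offset 4 + 4 + 8 + 1 = 17 and occupies 2 bytes.
Bytes at offsets 17..18: C9 3A.
In little-endian order the low byte comes first in memory.
Reassemble most-significant byte first: 3A C9 → 0x3AC9.

0x3AC9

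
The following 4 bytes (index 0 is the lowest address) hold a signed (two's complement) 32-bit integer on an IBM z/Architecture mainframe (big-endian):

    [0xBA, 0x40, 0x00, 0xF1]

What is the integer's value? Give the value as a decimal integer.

-1170210575

In big-endian order the high byte comes first in memory.
The bytes are already most-significant first: 0xBA4000F1.
Top bit is set, so as a signed 32-bit value this is 0xBA4000F1 − 2^32 = -1170210575.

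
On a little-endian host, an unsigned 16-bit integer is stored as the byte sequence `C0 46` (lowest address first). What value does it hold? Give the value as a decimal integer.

18112

Little-endian: lowest address holds the least-significant byte.
Reassemble most-significant byte first: 46 C0 → 0x46C0.
0x46C0 = 18112.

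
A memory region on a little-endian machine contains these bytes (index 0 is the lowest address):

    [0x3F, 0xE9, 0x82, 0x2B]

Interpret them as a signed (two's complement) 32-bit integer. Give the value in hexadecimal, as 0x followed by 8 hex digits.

0x2B82E93F

Little-endian stores the least-significant byte at the lowest address.
Reassemble most-significant byte first: 2B 82 E9 3F → 0x2B82E93F.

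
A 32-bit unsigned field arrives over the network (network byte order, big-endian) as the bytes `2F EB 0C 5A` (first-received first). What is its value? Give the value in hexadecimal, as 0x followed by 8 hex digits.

Big-endian: lowest address holds the most-significant byte.
The bytes are already most-significant first: 0x2FEB0C5A.

0x2FEB0C5A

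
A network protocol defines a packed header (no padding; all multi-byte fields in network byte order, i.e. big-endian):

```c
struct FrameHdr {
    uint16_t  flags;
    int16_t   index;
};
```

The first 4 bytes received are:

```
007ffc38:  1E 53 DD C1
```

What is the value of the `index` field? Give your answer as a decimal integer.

`index` follows `flags` (2 bytes), so it starts at byte offset 2 and occupies 2 bytes.
Bytes at offsets 2..3: DD C1.
Big-endian: lowest address holds the most-significant byte.
The bytes are already most-significant first: 0xDDC1.
Top bit is set, so as a signed 16-bit value this is 0xDDC1 − 2^16 = -8767.

-8767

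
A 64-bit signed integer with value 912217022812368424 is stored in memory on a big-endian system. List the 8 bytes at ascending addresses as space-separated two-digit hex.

0C A8 D8 8C 92 CB AE 28

912217022812368424 in hexadecimal, padded to 64 bits, is 0x0CA8D88C92CBAE28.
Split into bytes (most-significant first): 0C A8 D8 8C 92 CB AE 28.
Big-endian: lowest address holds the most-significant byte.
So the memory order matches the most-significant-first order: 0C A8 D8 8C 92 CB AE 28.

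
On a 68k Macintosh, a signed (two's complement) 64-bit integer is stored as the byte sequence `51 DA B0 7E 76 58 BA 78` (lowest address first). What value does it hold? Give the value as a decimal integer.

Big-endian stores the most-significant byte at the lowest address.
The bytes are already most-significant first: 0x51DAB07E7658BA78.
0x51DAB07E7658BA78 = 5898220719192980088.

5898220719192980088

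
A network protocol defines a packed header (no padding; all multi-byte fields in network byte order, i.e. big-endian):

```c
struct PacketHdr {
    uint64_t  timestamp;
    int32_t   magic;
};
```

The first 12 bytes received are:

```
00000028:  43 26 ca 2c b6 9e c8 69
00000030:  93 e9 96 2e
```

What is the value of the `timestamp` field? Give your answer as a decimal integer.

`timestamp` is the first field, at byte offset 0, occupying 8 bytes.
Bytes at offsets 0..7: 43 26 CA 2C B6 9E C8 69.
Big-endian stores the most-significant byte at the lowest address.
The bytes are already most-significant first: 0x4326CA2CB69EC869.
0x4326CA2CB69EC869 = 4838777143047407721.

4838777143047407721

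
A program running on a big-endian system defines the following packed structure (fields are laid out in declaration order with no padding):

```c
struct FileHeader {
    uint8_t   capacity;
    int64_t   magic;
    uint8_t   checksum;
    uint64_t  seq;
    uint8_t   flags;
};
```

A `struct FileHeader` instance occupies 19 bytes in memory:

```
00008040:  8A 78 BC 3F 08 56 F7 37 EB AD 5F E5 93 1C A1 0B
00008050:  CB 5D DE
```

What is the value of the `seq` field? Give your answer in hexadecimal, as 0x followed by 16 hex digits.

0x5FE5931CA10BCB5D

`seq` follows `capacity` (1 B), `magic` (8 B), `checksum` (1 B), so it starts at offset 1 + 8 + 1 = 10 and occupies 8 bytes.
Bytes at offsets 10..17: 5F E5 93 1C A1 0B CB 5D.
Big-endian stores the most-significant byte at the lowest address.
The bytes are already most-significant first: 0x5FE5931CA10BCB5D.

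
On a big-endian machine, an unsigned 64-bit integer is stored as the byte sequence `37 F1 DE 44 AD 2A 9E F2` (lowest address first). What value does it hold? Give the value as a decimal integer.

4031247528017698546

In big-endian order the high byte comes first in memory.
The bytes are already most-significant first: 0x37F1DE44AD2A9EF2.
0x37F1DE44AD2A9EF2 = 4031247528017698546.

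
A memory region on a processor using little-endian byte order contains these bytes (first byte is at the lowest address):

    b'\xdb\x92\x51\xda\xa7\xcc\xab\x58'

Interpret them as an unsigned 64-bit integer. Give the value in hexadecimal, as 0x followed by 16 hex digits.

Little-endian stores the least-significant byte at the lowest address.
Reassemble most-significant byte first: 58 AB CC A7 DA 51 92 DB → 0x58ABCCA7DA5192DB.

0x58ABCCA7DA5192DB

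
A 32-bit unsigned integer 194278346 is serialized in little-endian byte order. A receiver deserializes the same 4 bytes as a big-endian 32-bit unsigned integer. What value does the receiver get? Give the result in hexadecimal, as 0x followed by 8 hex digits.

0xCA73940B

194278346 in 32-bit hexadecimal is 0x0B9473CA.
Stored little-endian, the bytes at ascending addresses are CA 73 94 0B.
Read back as big-endian, the last byte is least significant, giving 0xCA73940B.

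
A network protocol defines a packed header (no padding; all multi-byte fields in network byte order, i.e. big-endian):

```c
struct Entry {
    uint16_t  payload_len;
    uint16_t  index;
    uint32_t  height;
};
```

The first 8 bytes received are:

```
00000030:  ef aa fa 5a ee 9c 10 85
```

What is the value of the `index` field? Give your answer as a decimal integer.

64090

`index` follows `payload_len` (2 bytes), so it starts at byte offset 2 and occupies 2 bytes.
Bytes at offsets 2..3: FA 5A.
In big-endian order the high byte comes first in memory.
The bytes are already most-significant first: 0xFA5A.
0xFA5A = 64090.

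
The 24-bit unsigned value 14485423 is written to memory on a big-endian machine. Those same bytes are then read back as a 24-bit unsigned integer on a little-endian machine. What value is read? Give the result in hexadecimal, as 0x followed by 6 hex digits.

0xAF07DD

14485423 in 24-bit hexadecimal is 0xDD07AF.
Stored big-endian, the bytes at ascending addresses are DD 07 AF.
Read back as little-endian, the first byte is least significant, giving 0xAF07DD.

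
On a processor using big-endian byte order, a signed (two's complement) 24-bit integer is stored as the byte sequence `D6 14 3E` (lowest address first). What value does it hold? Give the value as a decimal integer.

-2747330

In big-endian order the high byte comes first in memory.
The bytes are already most-significant first: 0xD6143E.
Top bit is set, so as a signed 24-bit value this is 0xD6143E − 2^24 = -2747330.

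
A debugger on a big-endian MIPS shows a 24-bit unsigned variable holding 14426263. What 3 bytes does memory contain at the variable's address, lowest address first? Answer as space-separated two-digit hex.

14426263 in hexadecimal, padded to 24 bits, is 0xDC2097.
Split into bytes (most-significant first): DC 20 97.
In big-endian order the high byte comes first in memory.
So the memory order matches the most-significant-first order: DC 20 97.

DC 20 97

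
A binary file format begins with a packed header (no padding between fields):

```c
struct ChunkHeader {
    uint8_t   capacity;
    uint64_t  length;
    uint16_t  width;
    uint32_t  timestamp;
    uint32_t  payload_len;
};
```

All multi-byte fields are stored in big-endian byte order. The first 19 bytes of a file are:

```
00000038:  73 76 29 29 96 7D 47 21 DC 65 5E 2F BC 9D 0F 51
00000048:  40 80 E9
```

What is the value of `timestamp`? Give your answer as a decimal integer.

`timestamp` follows `capacity` (1 B), `length` (8 B), `width` (2 B), so it starts at offset 1 + 8 + 2 = 11 and occupies 4 bytes.
Bytes at offsets 11..14: 2F BC 9D 0F.
Big-endian: lowest address holds the most-significant byte.
The bytes are already most-significant first: 0x2FBC9D0F.
0x2FBC9D0F = 800890127.

800890127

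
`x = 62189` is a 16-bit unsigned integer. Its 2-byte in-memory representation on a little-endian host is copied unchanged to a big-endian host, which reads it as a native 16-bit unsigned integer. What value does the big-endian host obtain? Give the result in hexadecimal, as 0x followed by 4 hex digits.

0xEDF2

62189 in 16-bit hexadecimal is 0xF2ED.
Stored little-endian, the bytes at ascending addresses are ED F2.
Read back as big-endian, the last byte is least significant, giving 0xEDF2.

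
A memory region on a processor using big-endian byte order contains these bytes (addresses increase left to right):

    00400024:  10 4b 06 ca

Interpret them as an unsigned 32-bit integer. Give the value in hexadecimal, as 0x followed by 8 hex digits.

0x104B06CA

Big-endian stores the most-significant byte at the lowest address.
The bytes are already most-significant first: 0x104B06CA.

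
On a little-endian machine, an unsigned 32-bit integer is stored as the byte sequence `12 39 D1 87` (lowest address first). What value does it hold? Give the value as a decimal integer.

2278635794

Little-endian stores the least-significant byte at the lowest address.
Reassemble most-significant byte first: 87 D1 39 12 → 0x87D13912.
0x87D13912 = 2278635794.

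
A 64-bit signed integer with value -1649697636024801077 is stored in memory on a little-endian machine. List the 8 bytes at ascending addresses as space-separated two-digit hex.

Two's complement of -1649697636024801077 in 64 bits: 1649697636024801077 = 0x16E4E7426E0F5735; invert → 0xE91B18BD91F0A8CA; add 1 → 0xE91B18BD91F0A8CB.
Split into bytes (most-significant first): E9 1B 18 BD 91 F0 A8 CB.
Little-endian: lowest address holds the least-significant byte.
So at ascending addresses the bytes are CB A8 F0 91 BD 18 1B E9.

CB A8 F0 91 BD 18 1B E9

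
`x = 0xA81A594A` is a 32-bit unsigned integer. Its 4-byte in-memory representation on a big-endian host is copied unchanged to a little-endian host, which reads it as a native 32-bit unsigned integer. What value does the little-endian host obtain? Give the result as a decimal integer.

1247353512

Stored big-endian, the bytes at ascending addresses are A8 1A 59 4A.
Read back as little-endian, the first byte is least significant, giving 0x4A591AA8.
0x4A591AA8 = 1247353512.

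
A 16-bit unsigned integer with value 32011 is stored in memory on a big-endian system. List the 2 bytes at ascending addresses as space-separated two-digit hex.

7D 0B

32011 in hexadecimal, padded to 16 bits, is 0x7D0B.
Split into bytes (most-significant first): 7D 0B.
Big-endian: lowest address holds the most-significant byte.
So the memory order matches the most-significant-first order: 7D 0B.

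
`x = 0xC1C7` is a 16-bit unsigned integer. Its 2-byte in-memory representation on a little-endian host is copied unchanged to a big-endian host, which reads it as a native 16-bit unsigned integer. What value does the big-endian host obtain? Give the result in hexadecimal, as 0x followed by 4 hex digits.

0xC7C1

Stored little-endian, the bytes at ascending addresses are C7 C1.
Read back as big-endian, the last byte is least significant, giving 0xC7C1.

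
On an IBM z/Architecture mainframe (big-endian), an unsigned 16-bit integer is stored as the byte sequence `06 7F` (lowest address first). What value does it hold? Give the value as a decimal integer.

1663

In big-endian order the high byte comes first in memory.
The bytes are already most-significant first: 0x067F.
0x067F = 1663.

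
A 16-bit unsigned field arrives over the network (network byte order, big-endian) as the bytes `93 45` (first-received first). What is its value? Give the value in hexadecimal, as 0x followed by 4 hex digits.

Big-endian stores the most-significant byte at the lowest address.
The bytes are already most-significant first: 0x9345.

0x9345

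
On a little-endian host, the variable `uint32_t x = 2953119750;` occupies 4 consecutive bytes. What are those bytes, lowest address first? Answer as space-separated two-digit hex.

2953119750 in hexadecimal, padded to 32 bits, is 0xB0050806.
Split into bytes (most-significant first): B0 05 08 06.
Little-endian stores the least-significant byte at the lowest address.
So at ascending addresses the bytes are 06 08 05 B0.

06 08 05 B0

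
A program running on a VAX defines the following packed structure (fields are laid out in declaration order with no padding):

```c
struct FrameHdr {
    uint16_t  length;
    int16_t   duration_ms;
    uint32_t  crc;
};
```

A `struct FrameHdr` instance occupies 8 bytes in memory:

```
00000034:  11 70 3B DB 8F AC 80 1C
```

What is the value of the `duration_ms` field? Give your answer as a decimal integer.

-9413

`duration_ms` follows `length` (2 bytes), so it starts at byte offset 2 and occupies 2 bytes.
Bytes at offsets 2..3: 3B DB.
Little-endian stores the least-significant byte at the lowest address.
Reassemble most-significant byte first: DB 3B → 0xDB3B.
Top bit is set, so as a signed 16-bit value this is 0xDB3B − 2^16 = -9413.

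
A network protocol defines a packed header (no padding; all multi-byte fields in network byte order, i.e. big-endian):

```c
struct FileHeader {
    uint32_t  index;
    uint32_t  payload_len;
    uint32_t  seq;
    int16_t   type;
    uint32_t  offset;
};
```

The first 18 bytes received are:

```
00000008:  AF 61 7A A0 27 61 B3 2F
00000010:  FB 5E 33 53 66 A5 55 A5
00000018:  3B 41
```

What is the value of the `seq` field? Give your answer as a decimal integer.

`seq` follows `index` (4 B), `payload_len` (4 B), so it starts at offset 4 + 4 = 8 and occupies 4 bytes.
Bytes at offsets 8..11: FB 5E 33 53.
Big-endian stores the most-significant byte at the lowest address.
The bytes are already most-significant first: 0xFB5E3353.
0xFB5E3353 = 4217254739.

4217254739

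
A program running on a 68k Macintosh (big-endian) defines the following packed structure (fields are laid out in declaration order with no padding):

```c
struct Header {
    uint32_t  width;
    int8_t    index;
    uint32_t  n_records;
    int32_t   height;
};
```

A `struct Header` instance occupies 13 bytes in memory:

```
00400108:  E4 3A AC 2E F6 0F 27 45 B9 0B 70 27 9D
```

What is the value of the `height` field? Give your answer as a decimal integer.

191899549

`height` follows `width` (4 B), `index` (1 B), `n_records` (4 B), so it starts at offset 4 + 1 + 4 = 9 and occupies 4 bytes.
Bytes at offsets 9..12: 0B 70 27 9D.
Big-endian stores the most-significant byte at the lowest address.
The bytes are already most-significant first: 0x0B70279D.
0x0B70279D = 191899549.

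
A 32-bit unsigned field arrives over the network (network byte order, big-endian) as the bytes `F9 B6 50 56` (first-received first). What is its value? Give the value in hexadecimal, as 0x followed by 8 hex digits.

0xF9B65056

Big-endian stores the most-significant byte at the lowest address.
The bytes are already most-significant first: 0xF9B65056.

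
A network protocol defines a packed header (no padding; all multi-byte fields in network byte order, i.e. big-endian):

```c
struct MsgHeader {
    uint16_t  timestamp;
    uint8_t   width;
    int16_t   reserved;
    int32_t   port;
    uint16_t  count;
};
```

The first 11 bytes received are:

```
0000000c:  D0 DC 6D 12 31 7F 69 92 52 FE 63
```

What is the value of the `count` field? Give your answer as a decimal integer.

`count` follows `timestamp` (2 B), `width` (1 B), `reserved` (2 B), `port` (4 B), so it starts at offset 2 + 1 + 2 + 4 = 9 and occupies 2 bytes.
Bytes at offsets 9..10: FE 63.
Big-endian: lowest address holds the most-significant byte.
The bytes are already most-significant first: 0xFE63.
0xFE63 = 65123.

65123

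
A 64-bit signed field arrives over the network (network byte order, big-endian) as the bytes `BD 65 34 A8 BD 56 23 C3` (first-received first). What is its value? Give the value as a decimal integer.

In big-endian order the high byte comes first in memory.
The bytes are already most-significant first: 0xBD6534A8BD5623C3.
Top bit is set, so as a signed 64-bit value this is 0xBD6534A8BD5623C3 − 2^64 = -4799371928557706301.

-4799371928557706301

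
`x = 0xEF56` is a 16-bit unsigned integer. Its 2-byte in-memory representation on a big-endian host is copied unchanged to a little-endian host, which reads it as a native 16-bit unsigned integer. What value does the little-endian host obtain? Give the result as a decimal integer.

Stored big-endian, the bytes at ascending addresses are EF 56.
Read back as little-endian, the first byte is least significant, giving 0x56EF.
0x56EF = 22255.

22255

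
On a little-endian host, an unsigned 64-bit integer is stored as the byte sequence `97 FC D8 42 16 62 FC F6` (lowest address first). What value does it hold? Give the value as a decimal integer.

Little-endian stores the least-significant byte at the lowest address.
Reassemble most-significant byte first: F6 FC 62 16 42 D8 FC 97 → 0xF6FC621642D8FC97.
0xF6FC621642D8FC97 = 17797207675211676823.

17797207675211676823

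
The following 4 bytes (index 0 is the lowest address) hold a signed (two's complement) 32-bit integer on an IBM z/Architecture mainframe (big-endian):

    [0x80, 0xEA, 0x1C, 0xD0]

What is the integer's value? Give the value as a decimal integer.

-2132140848

In big-endian order the high byte comes first in memory.
The bytes are already most-significant first: 0x80EA1CD0.
Top bit is set, so as a signed 32-bit value this is 0x80EA1CD0 − 2^32 = -2132140848.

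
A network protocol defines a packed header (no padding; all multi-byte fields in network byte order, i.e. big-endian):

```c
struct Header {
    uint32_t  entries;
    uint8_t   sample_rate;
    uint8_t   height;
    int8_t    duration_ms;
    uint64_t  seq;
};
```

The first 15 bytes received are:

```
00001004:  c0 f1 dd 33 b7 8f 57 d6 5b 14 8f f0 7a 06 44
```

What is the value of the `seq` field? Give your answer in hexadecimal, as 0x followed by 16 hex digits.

`seq` follows `entries` (4 B), `sample_rate` (1 B), `height` (1 B), `duration_ms` (1 B), so it starts at offset 4 + 1 + 1 + 1 = 7 and occupies 8 bytes.
Bytes at offsets 7..14: D6 5B 14 8F F0 7A 06 44.
In big-endian order the high byte comes first in memory.
The bytes are already most-significant first: 0xD65B148FF07A0644.

0xD65B148FF07A0644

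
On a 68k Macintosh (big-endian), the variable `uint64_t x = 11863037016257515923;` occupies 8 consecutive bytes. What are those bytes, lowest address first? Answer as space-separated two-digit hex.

A4 A1 F9 50 2F 56 D1 93

11863037016257515923 in hexadecimal, padded to 64 bits, is 0xA4A1F9502F56D193.
Split into bytes (most-significant first): A4 A1 F9 50 2F 56 D1 93.
Big-endian: lowest address holds the most-significant byte.
So the memory order matches the most-significant-first order: A4 A1 F9 50 2F 56 D1 93.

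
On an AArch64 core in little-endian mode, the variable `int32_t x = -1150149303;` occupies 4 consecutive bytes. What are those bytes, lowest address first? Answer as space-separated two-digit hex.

49 1D 72 BB

Two's complement of -1150149303 in 32 bits: 1150149303 = 0x448DE2B7; invert → 0xBB721D48; add 1 → 0xBB721D49.
Split into bytes (most-significant first): BB 72 1D 49.
In little-endian order the low byte comes first in memory.
So at ascending addresses the bytes are 49 1D 72 BB.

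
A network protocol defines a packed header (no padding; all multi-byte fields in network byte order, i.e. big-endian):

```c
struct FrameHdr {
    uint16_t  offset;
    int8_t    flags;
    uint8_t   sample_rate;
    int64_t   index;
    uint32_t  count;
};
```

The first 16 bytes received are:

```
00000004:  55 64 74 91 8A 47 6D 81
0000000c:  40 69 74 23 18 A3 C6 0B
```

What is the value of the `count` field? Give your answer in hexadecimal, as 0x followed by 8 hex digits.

0x18A3C60B

`count` follows `offset` (2 B), `flags` (1 B), `sample_rate` (1 B), `index` (8 B), so it starts at offset 2 + 1 + 1 + 8 = 12 and occupies 4 bytes.
Bytes at offsets 12..15: 18 A3 C6 0B.
In big-endian order the high byte comes first in memory.
The bytes are already most-significant first: 0x18A3C60B.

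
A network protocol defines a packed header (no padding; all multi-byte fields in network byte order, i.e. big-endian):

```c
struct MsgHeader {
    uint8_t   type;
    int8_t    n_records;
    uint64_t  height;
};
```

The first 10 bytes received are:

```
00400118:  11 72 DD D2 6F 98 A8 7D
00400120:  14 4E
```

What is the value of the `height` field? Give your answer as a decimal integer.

15983960728943793230

`height` follows `type` (1 B), `n_records` (1 B), so it starts at offset 1 + 1 = 2 and occupies 8 bytes.
Bytes at offsets 2..9: DD D2 6F 98 A8 7D 14 4E.
Big-endian: lowest address holds the most-significant byte.
The bytes are already most-significant first: 0xDDD26F98A87D144E.
0xDDD26F98A87D144E = 15983960728943793230.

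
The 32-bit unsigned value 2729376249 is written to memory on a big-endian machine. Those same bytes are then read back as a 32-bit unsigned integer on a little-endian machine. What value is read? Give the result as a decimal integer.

4193889954

2729376249 in 32-bit hexadecimal is 0xA2AEF9F9.
Stored big-endian, the bytes at ascending addresses are A2 AE F9 F9.
Read back as little-endian, the first byte is least significant, giving 0xF9F9AEA2.
0xF9F9AEA2 = 4193889954.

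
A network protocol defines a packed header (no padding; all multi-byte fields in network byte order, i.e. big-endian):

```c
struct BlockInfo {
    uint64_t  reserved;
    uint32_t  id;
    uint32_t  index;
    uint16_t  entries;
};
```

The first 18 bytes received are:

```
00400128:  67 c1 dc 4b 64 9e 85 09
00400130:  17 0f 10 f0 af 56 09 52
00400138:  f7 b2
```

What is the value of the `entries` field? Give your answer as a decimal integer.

`entries` follows `reserved` (8 B), `id` (4 B), `index` (4 B), so it starts at offset 8 + 4 + 4 = 16 and occupies 2 bytes.
Bytes at offsets 16..17: F7 B2.
In big-endian order the high byte comes first in memory.
The bytes are already most-significant first: 0xF7B2.
0xF7B2 = 63410.

63410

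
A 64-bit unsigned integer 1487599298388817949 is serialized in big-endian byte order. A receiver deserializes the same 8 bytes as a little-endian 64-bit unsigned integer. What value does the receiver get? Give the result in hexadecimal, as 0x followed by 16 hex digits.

1487599298388817949 in 64-bit hexadecimal is 0x14A503AE2495F81D.
Stored big-endian, the bytes at ascending addresses are 14 A5 03 AE 24 95 F8 1D.
Read back as little-endian, the first byte is least significant, giving 0x1DF89524AE03A514.

0x1DF89524AE03A514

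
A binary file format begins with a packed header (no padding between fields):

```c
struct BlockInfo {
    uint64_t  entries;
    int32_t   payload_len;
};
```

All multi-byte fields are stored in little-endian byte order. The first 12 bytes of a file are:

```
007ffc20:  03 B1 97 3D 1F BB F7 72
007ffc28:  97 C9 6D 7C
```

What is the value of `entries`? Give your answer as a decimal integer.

8284295782423048451

`entries` is the first field, at byte offset 0, occupying 8 bytes.
Bytes at offsets 0..7: 03 B1 97 3D 1F BB F7 72.
In little-endian order the low byte comes first in memory.
Reassemble most-significant byte first: 72 F7 BB 1F 3D 97 B1 03 → 0x72F7BB1F3D97B103.
0x72F7BB1F3D97B103 = 8284295782423048451.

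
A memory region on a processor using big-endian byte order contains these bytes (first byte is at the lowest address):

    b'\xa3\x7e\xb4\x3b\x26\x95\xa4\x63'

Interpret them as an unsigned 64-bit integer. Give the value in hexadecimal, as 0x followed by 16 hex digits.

0xA37EB43B2695A463

Big-endian stores the most-significant byte at the lowest address.
The bytes are already most-significant first: 0xA37EB43B2695A463.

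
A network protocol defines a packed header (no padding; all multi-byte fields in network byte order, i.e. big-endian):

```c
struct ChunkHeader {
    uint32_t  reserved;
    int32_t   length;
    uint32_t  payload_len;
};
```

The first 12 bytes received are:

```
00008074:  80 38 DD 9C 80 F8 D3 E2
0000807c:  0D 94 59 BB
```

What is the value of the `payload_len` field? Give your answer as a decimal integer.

`payload_len` follows `reserved` (4 B), `length` (4 B), so it starts at offset 4 + 4 = 8 and occupies 4 bytes.
Bytes at offsets 8..11: 0D 94 59 BB.
Big-endian: lowest address holds the most-significant byte.
The bytes are already most-significant first: 0x0D9459BB.
0x0D9459BB = 227826107.

227826107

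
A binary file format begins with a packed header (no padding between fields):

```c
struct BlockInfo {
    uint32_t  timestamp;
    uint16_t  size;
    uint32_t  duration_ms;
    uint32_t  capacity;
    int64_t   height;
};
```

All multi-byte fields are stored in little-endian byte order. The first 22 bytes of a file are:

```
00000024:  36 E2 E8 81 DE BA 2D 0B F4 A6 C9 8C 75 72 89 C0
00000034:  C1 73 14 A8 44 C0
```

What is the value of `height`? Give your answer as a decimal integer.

-4592360914216173431

`height` follows `timestamp` (4 B), `size` (2 B), `duration_ms` (4 B), `capacity` (4 B), so it starts at offset 4 + 2 + 4 + 4 = 14 and occupies 8 bytes.
Bytes at offsets 14..21: 89 C0 C1 73 14 A8 44 C0.
In little-endian order the low byte comes first in memory.
Reassemble most-significant byte first: C0 44 A8 14 73 C1 C0 89 → 0xC044A81473C1C089.
Top bit is set, so as a signed 64-bit value this is 0xC044A81473C1C089 − 2^64 = -4592360914216173431.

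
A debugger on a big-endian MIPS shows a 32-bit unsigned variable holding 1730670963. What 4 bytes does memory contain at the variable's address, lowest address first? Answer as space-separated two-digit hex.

67 27 F1 73

1730670963 in hexadecimal, padded to 32 bits, is 0x6727F173.
Split into bytes (most-significant first): 67 27 F1 73.
In big-endian order the high byte comes first in memory.
So the memory order matches the most-significant-first order: 67 27 F1 73.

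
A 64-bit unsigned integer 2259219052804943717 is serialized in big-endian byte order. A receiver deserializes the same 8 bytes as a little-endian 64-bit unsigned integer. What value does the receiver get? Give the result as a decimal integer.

7327140233720060447

2259219052804943717 in 64-bit hexadecimal is 0x1F5A5BC2383BAF65.
Stored big-endian, the bytes at ascending addresses are 1F 5A 5B C2 38 3B AF 65.
Read back as little-endian, the first byte is least significant, giving 0x65AF3B38C25B5A1F.
0x65AF3B38C25B5A1F = 7327140233720060447.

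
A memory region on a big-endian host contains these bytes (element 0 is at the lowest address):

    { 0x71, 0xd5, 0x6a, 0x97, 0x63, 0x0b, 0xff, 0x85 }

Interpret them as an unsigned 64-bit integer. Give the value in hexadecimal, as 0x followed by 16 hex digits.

Big-endian stores the most-significant byte at the lowest address.
The bytes are already most-significant first: 0x71D56A97630BFF85.

0x71D56A97630BFF85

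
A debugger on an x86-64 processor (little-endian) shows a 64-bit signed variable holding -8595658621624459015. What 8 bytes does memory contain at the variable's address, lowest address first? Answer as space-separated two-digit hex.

Two's complement of -8595658621624459015 in 64 bits: 8595658621624459015 = 0x7749E9F980731F07; invert → 0x88B616067F8CE0F8; add 1 → 0x88B616067F8CE0F9.
Split into bytes (most-significant first): 88 B6 16 06 7F 8C E0 F9.
Little-endian: lowest address holds the least-significant byte.
So at ascending addresses the bytes are F9 E0 8C 7F 06 16 B6 88.

F9 E0 8C 7F 06 16 B6 88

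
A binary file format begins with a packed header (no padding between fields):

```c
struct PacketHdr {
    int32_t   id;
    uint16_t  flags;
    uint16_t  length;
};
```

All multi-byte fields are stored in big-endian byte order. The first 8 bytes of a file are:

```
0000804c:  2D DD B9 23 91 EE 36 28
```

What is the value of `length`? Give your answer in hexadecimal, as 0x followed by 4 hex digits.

`length` follows `id` (4 B), `flags` (2 B), so it starts at offset 4 + 2 = 6 and occupies 2 bytes.
Bytes at offsets 6..7: 36 28.
Big-endian stores the most-significant byte at the lowest address.
The bytes are already most-significant first: 0x3628.

0x3628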